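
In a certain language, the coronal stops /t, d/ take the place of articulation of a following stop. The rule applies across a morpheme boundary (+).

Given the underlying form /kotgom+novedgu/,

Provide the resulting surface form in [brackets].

/t/ before /g/ (velar) → [k]
/d/ before /g/ (velar) → [g]

[kokgom+noveggu]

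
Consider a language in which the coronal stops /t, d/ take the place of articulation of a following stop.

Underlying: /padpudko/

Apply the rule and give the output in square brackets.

/d/ before /p/ (labial) → [b]
/d/ before /k/ (velar) → [g]

[pabpugko]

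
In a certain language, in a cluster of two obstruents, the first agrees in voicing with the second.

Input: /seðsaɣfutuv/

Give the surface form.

/ð/ before /s/ (voiceless) → [θ]
/ɣ/ before /f/ (voiceless) → [x]

[seθsaxfutuv]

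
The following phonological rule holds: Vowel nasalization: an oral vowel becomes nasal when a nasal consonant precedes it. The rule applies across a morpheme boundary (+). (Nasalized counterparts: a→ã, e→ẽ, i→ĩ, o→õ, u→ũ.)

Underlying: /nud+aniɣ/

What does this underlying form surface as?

[nũd+anĩɣ]

/u/ after nasal /n/ → [ũ]
/i/ after nasal /n/ → [ĩ]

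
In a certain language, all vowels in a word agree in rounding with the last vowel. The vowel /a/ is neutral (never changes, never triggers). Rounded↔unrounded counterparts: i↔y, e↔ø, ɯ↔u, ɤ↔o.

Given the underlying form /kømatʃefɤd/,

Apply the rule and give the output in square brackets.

[kematʃefɤd]

/ø/ harmonizes with /ɤ/ ([-round]) → [e]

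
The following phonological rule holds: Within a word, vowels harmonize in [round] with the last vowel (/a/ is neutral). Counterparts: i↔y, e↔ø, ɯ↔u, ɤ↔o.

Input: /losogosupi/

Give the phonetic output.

[lɤsɤgɤsɯpi]

/o/ harmonizes with /i/ ([-round]) → [ɤ]
/o/ harmonizes with /i/ ([-round]) → [ɤ]
/o/ harmonizes with /i/ ([-round]) → [ɤ]
/u/ harmonizes with /i/ ([-round]) → [ɯ]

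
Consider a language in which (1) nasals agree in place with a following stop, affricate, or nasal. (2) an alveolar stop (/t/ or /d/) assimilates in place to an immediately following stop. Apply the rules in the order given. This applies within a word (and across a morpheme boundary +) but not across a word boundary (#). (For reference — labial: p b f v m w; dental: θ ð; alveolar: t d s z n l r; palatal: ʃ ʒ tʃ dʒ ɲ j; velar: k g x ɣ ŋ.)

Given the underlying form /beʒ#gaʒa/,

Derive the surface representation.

Rule 1: no segment meets the rule's conditions; no change.
After rule 1: beʒ#gaʒa
Rule 2: no segment meets the rule's conditions; no change.

[beʒ#gaʒa]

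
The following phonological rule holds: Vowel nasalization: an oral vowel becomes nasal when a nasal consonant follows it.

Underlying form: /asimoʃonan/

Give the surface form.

/i/ before nasal /m/ → [ĩ]
/o/ before nasal /n/ → [õ]
/a/ before nasal /n/ → [ã]

[asĩmoʃõnãn]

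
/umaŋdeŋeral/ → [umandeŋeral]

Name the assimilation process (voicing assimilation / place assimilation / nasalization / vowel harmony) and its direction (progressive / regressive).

place assimilation, regressive

/ŋ/→[n].
Each target copies a feature from the following segment, so the direction is regressive.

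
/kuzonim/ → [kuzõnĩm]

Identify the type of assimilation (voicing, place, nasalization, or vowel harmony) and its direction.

nasalization, regressive

/o/→[õ] /i/→[ĩ].
Each target copies a feature from the following segment, so the direction is regressive.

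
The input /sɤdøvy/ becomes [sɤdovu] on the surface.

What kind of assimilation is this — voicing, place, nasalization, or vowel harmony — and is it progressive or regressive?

/ø/→[o] /y/→[u].
Vowels agree with the first vowel, so the harmony is progressive.

vowel harmony, progressive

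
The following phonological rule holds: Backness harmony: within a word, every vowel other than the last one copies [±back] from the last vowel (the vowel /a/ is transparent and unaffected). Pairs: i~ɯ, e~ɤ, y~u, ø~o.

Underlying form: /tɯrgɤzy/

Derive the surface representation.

[tirgezy]

/ɯ/ harmonizes with /y/ ([-back]) → [i]
/ɤ/ harmonizes with /y/ ([-back]) → [e]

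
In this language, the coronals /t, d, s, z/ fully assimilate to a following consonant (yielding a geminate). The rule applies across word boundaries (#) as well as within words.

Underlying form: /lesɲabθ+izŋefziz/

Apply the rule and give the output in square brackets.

[leɲɲabθ+iŋŋefziz]

/s/ before /ɲ/ → [ɲ] (total assimilation)
/z/ before /ŋ/ → [ŋ] (total assimilation)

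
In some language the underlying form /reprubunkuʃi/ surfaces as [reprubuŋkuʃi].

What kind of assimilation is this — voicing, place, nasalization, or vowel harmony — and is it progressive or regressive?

place assimilation, regressive

/n/→[ŋ].
Each target copies a feature from the following segment, so the direction is regressive.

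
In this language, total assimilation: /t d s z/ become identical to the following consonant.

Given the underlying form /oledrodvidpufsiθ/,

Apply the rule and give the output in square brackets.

[olerrovvippufsiθ]

/d/ before /r/ → [r] (total assimilation)
/d/ before /v/ → [v] (total assimilation)
/d/ before /p/ → [p] (total assimilation)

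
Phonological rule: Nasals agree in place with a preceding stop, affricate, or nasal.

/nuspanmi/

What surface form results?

[nuspanni]

/m/ after /n/ (alveolar) → [n]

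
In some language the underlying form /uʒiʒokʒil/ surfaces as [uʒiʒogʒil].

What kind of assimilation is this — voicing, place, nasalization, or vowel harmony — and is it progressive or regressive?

/k/→[g].
Each target copies a feature from the following segment, so the direction is regressive.

voicing assimilation, regressive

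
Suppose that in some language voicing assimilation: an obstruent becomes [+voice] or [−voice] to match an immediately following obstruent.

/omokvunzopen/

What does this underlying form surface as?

[omogvunzopen]

/k/ before /v/ (voiced) → [g]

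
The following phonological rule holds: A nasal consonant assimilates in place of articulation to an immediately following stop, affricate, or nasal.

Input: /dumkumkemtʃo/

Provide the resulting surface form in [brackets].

/m/ before /k/ (velar) → [ŋ]
/m/ before /k/ (velar) → [ŋ]
/m/ before /tʃ/ (palatal) → [ɲ]

[duŋkuŋkeɲtʃo]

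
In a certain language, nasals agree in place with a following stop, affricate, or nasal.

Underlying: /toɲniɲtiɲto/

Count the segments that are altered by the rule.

/ɲ/ before /n/ (alveolar) → [n]
/ɲ/ before /t/ (alveolar) → [n]
/ɲ/ before /t/ (alveolar) → [n]
3 segments change.

3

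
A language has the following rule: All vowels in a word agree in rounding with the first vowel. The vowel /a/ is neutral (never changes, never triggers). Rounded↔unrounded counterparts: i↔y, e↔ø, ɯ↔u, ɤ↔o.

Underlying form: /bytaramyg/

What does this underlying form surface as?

[bytaramyg]

no segment meets the rule's conditions; no change.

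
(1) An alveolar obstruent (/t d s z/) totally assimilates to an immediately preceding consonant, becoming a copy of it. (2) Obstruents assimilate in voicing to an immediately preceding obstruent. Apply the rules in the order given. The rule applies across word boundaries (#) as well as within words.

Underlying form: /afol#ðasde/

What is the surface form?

Rule 1: /d/ after /s/ → [s] (total assimilation)
After rule 1: afol#ðasse
Rule 2: no segment meets the rule's conditions; no change.

[afol#ðasse]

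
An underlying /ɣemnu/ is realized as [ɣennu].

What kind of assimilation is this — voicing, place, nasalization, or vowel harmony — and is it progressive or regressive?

/m/→[n].
Each target copies a feature from the following segment, so the direction is regressive.

place assimilation, regressive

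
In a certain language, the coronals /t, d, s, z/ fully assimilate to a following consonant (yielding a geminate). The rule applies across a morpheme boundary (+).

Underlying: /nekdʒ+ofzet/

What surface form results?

[nekdʒ+ofzet]

no segment meets the rule's conditions; no change.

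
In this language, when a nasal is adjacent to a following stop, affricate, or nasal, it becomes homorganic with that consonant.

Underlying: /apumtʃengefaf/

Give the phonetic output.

[apuɲtʃeŋgefaf]

/m/ before /tʃ/ (palatal) → [ɲ]
/n/ before /g/ (velar) → [ŋ]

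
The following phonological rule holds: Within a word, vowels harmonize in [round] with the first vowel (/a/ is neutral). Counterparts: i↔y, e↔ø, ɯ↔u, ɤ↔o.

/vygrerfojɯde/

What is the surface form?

[vygrørfojudø]

/e/ harmonizes with /y/ ([+round]) → [ø]
/ɯ/ harmonizes with /y/ ([+round]) → [u]
/e/ harmonizes with /y/ ([+round]) → [ø]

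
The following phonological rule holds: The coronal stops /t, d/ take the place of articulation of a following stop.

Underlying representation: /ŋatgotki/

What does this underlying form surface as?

/t/ before /g/ (velar) → [k]
/t/ before /k/ (velar) → [k]

[ŋakgokki]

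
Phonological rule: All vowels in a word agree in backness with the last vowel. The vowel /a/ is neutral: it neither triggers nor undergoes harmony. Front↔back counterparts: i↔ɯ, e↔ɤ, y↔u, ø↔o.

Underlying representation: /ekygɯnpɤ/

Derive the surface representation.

/e/ harmonizes with /ɤ/ ([+back]) → [ɤ]
/y/ harmonizes with /ɤ/ ([+back]) → [u]

[ɤkugɯnpɤ]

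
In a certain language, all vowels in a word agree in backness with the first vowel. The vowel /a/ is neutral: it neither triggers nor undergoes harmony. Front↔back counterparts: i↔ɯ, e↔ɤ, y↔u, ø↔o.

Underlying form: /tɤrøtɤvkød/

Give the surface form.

[tɤrotɤvkod]

/ø/ harmonizes with /ɤ/ ([+back]) → [o]
/ø/ harmonizes with /ɤ/ ([+back]) → [o]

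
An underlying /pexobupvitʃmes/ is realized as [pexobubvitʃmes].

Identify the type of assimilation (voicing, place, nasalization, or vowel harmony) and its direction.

/p/→[b].
Each target copies a feature from the following segment, so the direction is regressive.

voicing assimilation, regressive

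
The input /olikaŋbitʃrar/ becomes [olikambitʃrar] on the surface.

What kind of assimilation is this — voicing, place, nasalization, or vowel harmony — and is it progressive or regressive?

/ŋ/→[m].
Each target copies a feature from the following segment, so the direction is regressive.

place assimilation, regressive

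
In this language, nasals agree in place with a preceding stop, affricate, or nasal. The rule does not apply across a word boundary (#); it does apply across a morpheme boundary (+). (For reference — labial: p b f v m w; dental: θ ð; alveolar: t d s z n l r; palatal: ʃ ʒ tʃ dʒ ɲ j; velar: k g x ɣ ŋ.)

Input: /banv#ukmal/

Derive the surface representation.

[banv#ukŋal]

/m/ after /k/ (velar) → [ŋ]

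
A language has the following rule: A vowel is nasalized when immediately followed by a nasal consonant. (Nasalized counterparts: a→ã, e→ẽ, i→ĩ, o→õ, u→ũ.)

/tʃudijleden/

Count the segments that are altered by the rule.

1

/e/ before nasal /n/ → [ẽ]
1 segment changes.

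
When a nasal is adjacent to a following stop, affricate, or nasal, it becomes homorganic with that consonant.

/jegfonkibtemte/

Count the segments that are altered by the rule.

/n/ before /k/ (velar) → [ŋ]
/m/ before /t/ (alveolar) → [n]
2 segments change.

2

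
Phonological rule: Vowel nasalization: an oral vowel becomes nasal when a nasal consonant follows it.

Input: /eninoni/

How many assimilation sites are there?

/e/ before nasal /n/ → [ẽ]
/i/ before nasal /n/ → [ĩ]
/o/ before nasal /n/ → [õ]
3 segments change.

3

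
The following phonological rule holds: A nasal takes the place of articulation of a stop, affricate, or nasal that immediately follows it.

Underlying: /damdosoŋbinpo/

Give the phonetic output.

/m/ before /d/ (alveolar) → [n]
/ŋ/ before /b/ (labial) → [m]
/n/ before /p/ (labial) → [m]

[dandosombimpo]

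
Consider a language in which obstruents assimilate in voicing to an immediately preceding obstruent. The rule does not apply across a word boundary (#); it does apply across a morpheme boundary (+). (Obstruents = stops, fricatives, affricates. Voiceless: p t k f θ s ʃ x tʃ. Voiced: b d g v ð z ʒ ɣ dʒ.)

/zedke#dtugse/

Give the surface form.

[zedge#ddugze]

/k/ after /d/ (voiced) → [g]
/t/ after /d/ (voiced) → [d]
/s/ after /g/ (voiced) → [z]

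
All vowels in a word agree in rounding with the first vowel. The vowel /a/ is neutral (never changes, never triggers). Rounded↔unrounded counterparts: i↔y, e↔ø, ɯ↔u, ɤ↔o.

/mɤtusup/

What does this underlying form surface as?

/u/ harmonizes with /ɤ/ ([-round]) → [ɯ]
/u/ harmonizes with /ɤ/ ([-round]) → [ɯ]

[mɤtɯsɯp]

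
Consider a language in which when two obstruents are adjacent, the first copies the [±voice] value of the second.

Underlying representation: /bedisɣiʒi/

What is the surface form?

[bedizɣiʒi]

/s/ before /ɣ/ (voiced) → [z]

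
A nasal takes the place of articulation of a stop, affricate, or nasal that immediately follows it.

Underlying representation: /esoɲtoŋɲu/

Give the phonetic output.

[esontoɲɲu]

/ɲ/ before /t/ (alveolar) → [n]
/ŋ/ before /ɲ/ (palatal) → [ɲ]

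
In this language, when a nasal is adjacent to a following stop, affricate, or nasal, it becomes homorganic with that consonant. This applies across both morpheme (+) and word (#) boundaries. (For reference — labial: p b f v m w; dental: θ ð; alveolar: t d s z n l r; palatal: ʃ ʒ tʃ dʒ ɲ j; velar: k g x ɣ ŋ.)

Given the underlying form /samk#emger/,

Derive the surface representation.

/m/ before /k/ (velar) → [ŋ]
/m/ before /g/ (velar) → [ŋ]

[saŋk#eŋger]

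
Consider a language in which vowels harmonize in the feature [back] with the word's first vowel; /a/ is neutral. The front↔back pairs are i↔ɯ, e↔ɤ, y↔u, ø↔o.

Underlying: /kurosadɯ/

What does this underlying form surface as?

no segment meets the rule's conditions; no change.

[kurosadɯ]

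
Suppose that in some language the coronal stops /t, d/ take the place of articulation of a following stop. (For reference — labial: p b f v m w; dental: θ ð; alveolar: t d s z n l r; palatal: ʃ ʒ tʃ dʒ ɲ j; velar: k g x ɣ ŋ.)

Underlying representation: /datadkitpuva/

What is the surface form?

[datagkippuva]

/d/ before /k/ (velar) → [g]
/t/ before /p/ (labial) → [p]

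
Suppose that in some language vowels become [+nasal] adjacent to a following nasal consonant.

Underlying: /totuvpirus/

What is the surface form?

[totuvpirus]

no segment meets the rule's conditions; no change.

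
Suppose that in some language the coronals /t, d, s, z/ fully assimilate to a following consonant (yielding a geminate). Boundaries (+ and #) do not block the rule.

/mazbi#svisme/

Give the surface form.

/z/ before /b/ → [b] (total assimilation)
/s/ before /v/ → [v] (total assimilation)
/s/ before /m/ → [m] (total assimilation)

[mabbi#vvimme]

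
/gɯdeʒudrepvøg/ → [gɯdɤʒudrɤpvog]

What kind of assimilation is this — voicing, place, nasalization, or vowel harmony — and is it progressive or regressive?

/e/→[ɤ] /e/→[ɤ] /ø/→[o].
Vowels agree with the first vowel, so the harmony is progressive.

vowel harmony, progressive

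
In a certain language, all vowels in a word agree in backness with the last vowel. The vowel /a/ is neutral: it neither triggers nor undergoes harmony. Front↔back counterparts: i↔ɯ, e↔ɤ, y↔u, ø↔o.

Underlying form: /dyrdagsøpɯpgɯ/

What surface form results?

[durdagsopɯpgɯ]

/y/ harmonizes with /ɯ/ ([+back]) → [u]
/ø/ harmonizes with /ɯ/ ([+back]) → [o]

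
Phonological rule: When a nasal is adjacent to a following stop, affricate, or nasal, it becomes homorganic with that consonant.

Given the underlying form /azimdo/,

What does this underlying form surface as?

[azindo]

/m/ before /d/ (alveolar) → [n]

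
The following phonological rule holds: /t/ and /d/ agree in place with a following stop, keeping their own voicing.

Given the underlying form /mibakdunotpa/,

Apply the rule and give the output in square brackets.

[mibakdunoppa]

/t/ before /p/ (labial) → [p]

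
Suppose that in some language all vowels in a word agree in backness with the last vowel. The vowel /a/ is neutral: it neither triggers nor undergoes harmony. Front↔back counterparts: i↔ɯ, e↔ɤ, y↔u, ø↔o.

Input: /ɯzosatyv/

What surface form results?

/ɯ/ harmonizes with /y/ ([-back]) → [i]
/o/ harmonizes with /y/ ([-back]) → [ø]

[izøsatyv]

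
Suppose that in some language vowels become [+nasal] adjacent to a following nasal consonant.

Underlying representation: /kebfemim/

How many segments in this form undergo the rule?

/e/ before nasal /m/ → [ẽ]
/i/ before nasal /m/ → [ĩ]
2 segments change.

2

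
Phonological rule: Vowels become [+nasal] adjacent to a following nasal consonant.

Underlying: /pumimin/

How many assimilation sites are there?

/u/ before nasal /m/ → [ũ]
/i/ before nasal /m/ → [ĩ]
/i/ before nasal /n/ → [ĩ]
3 segments change.

3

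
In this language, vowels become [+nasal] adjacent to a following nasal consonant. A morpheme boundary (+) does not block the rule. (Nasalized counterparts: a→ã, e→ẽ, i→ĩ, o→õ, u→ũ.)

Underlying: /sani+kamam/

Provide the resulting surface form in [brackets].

/a/ before nasal /n/ → [ã]
/a/ before nasal /m/ → [ã]
/a/ before nasal /m/ → [ã]

[sãni+kãmãm]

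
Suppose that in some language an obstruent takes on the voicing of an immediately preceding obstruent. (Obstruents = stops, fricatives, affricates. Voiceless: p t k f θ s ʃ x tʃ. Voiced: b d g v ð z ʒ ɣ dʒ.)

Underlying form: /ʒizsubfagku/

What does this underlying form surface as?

[ʒizzubvaggu]

/s/ after /z/ (voiced) → [z]
/f/ after /b/ (voiced) → [v]
/k/ after /g/ (voiced) → [g]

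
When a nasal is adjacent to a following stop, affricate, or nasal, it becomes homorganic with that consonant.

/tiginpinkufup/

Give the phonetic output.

[tigimpiŋkufup]

/n/ before /p/ (labial) → [m]
/n/ before /k/ (velar) → [ŋ]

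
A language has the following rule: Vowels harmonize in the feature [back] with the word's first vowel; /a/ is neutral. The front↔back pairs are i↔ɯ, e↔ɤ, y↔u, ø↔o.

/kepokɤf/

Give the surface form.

/o/ harmonizes with /e/ ([-back]) → [ø]
/ɤ/ harmonizes with /e/ ([-back]) → [e]

[kepøkef]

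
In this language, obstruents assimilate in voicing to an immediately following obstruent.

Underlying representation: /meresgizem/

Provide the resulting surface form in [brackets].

/s/ before /g/ (voiced) → [z]

[merezgizem]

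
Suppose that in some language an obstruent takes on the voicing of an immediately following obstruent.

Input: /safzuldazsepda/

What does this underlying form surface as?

/f/ before /z/ (voiced) → [v]
/z/ before /s/ (voiceless) → [s]
/p/ before /d/ (voiced) → [b]

[savzuldassebda]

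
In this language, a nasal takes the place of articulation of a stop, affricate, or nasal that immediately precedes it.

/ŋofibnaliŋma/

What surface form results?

[ŋofibmaliŋŋa]

/n/ after /b/ (labial) → [m]
/m/ after /ŋ/ (velar) → [ŋ]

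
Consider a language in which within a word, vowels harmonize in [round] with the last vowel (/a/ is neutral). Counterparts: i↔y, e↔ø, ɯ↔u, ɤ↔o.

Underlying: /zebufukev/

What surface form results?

[zebɯfɯkev]

/u/ harmonizes with /e/ ([-round]) → [ɯ]
/u/ harmonizes with /e/ ([-round]) → [ɯ]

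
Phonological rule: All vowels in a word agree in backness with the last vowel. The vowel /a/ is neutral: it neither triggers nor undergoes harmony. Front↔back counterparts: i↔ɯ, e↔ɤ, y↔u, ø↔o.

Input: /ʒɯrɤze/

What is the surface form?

/ɯ/ harmonizes with /e/ ([-back]) → [i]
/ɤ/ harmonizes with /e/ ([-back]) → [e]

[ʒireze]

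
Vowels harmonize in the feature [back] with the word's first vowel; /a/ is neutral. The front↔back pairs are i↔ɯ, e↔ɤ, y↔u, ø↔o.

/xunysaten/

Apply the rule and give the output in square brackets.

/y/ harmonizes with /u/ ([+back]) → [u]
/e/ harmonizes with /u/ ([+back]) → [ɤ]

[xunusatɤn]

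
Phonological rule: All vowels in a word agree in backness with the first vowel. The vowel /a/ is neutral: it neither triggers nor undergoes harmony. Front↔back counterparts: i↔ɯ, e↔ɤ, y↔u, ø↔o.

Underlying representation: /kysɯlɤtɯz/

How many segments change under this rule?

3

/ɯ/ harmonizes with /y/ ([-back]) → [i]
/ɤ/ harmonizes with /y/ ([-back]) → [e]
/ɯ/ harmonizes with /y/ ([-back]) → [i]
3 segments change.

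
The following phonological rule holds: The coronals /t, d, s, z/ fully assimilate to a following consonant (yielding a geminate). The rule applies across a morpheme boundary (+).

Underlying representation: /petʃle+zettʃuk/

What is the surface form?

/t/ before /tʃ/ → [tʃ] (total assimilation)

[petʃle+zetʃtʃuk]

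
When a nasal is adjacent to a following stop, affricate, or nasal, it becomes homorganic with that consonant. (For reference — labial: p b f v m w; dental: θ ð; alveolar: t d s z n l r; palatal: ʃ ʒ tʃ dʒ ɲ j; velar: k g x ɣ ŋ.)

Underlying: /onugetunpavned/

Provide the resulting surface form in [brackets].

[onugetumpavned]

/n/ before /p/ (labial) → [m]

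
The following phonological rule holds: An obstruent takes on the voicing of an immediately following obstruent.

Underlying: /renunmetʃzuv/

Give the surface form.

/tʃ/ before /z/ (voiced) → [dʒ]

[renunmedʒzuv]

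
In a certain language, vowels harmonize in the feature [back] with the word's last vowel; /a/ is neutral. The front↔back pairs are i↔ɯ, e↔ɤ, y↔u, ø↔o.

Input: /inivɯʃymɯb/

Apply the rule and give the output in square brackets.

/i/ harmonizes with /ɯ/ ([+back]) → [ɯ]
/i/ harmonizes with /ɯ/ ([+back]) → [ɯ]
/y/ harmonizes with /ɯ/ ([+back]) → [u]

[ɯnɯvɯʃumɯb]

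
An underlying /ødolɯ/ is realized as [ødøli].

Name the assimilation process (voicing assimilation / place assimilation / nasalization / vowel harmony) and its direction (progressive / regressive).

vowel harmony, progressive

/o/→[ø] /ɯ/→[i].
Vowels agree with the first vowel, so the harmony is progressive.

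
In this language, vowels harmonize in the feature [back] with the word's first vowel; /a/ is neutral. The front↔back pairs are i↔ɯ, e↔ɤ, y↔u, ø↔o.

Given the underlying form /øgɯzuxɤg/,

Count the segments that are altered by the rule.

3

/ɯ/ harmonizes with /ø/ ([-back]) → [i]
/u/ harmonizes with /ø/ ([-back]) → [y]
/ɤ/ harmonizes with /ø/ ([-back]) → [e]
3 segments change.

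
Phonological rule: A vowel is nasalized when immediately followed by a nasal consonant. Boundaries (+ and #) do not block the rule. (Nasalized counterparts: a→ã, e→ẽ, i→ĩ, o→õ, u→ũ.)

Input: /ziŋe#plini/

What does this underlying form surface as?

[zĩŋe#plĩni]

/i/ before nasal /ŋ/ → [ĩ]
/i/ before nasal /n/ → [ĩ]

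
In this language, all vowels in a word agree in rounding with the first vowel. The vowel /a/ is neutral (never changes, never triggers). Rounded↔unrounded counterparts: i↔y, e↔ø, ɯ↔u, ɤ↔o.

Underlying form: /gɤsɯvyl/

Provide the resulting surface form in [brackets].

[gɤsɯvil]

/y/ harmonizes with /ɤ/ ([-round]) → [i]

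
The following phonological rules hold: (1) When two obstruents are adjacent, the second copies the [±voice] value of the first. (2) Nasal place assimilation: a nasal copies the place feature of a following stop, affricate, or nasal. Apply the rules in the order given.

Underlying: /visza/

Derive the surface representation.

[vissa]

Rule 1: /z/ after /s/ (voiceless) → [s]
After rule 1: vissa
Rule 2: no segment meets the rule's conditions; no change.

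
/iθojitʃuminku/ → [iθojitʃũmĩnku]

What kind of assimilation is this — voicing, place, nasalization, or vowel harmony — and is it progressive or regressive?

nasalization, regressive

/u/→[ũ] /i/→[ĩ].
Each target copies a feature from the following segment, so the direction is regressive.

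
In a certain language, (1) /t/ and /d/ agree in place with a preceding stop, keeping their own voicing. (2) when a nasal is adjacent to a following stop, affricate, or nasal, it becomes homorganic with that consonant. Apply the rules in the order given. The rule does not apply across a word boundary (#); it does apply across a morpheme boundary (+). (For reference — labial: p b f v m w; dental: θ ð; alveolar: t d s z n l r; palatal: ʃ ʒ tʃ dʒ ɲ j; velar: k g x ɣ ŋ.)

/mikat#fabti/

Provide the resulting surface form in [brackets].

Rule 1: /t/ after /b/ (labial) → [p]
After rule 1: mikat#fabpi
Rule 2: no segment meets the rule's conditions; no change.

[mikat#fabpi]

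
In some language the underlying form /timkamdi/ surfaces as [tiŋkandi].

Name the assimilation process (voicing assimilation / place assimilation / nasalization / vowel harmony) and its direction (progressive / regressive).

place assimilation, regressive

/m/→[ŋ] /m/→[n].
Each target copies a feature from the following segment, so the direction is regressive.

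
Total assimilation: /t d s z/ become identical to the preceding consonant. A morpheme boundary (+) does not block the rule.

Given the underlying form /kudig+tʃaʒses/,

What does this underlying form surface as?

[kudig+tʃaʒʒes]

/s/ after /ʒ/ → [ʒ] (total assimilation)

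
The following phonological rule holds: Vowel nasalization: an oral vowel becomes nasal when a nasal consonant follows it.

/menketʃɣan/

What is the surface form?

/e/ before nasal /n/ → [ẽ]
/a/ before nasal /n/ → [ã]

[mẽnketʃɣãn]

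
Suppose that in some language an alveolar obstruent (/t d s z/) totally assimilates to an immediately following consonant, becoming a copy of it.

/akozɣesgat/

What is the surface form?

/z/ before /ɣ/ → [ɣ] (total assimilation)
/s/ before /g/ → [g] (total assimilation)

[akoɣɣeggat]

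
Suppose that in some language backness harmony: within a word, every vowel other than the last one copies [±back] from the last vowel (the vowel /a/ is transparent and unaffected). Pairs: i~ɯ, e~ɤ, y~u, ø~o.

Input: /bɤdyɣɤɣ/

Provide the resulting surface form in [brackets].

/y/ harmonizes with /ɤ/ ([+back]) → [u]

[bɤduɣɤɣ]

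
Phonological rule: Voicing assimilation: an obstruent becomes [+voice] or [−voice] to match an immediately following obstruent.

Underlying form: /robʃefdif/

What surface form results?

[ropʃevdif]

/b/ before /ʃ/ (voiceless) → [p]
/f/ before /d/ (voiced) → [v]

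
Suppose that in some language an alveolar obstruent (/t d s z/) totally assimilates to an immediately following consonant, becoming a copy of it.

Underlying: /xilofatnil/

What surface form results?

/t/ before /n/ → [n] (total assimilation)

[xilofannil]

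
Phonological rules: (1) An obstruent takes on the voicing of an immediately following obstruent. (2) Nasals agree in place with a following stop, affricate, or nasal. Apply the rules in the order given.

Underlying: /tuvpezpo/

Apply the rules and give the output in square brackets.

Rule 1: /v/ before /p/ (voiceless) → [f]
Rule 1: /z/ before /p/ (voiceless) → [s]
After rule 1: tufpespo
Rule 2: no segment meets the rule's conditions; no change.

[tufpespo]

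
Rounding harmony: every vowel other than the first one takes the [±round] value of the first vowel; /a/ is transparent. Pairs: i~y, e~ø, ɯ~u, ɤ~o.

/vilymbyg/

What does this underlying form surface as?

[vilimbig]

/y/ harmonizes with /i/ ([-round]) → [i]
/y/ harmonizes with /i/ ([-round]) → [i]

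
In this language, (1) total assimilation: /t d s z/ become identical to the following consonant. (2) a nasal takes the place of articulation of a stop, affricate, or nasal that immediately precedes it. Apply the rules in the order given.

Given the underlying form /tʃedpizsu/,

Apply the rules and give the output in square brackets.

[tʃeppissu]

Rule 1: /d/ before /p/ → [p] (total assimilation)
Rule 1: /z/ before /s/ → [s] (total assimilation)
After rule 1: tʃeppissu
Rule 2: no segment meets the rule's conditions; no change.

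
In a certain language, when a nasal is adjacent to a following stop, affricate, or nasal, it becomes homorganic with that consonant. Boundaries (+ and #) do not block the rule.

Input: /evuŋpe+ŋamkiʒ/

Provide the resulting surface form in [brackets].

/ŋ/ before /p/ (labial) → [m]
/m/ before /k/ (velar) → [ŋ]

[evumpe+ŋaŋkiʒ]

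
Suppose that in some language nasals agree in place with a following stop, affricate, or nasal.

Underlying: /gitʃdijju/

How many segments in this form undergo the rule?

No segment meets the rule's conditions.

0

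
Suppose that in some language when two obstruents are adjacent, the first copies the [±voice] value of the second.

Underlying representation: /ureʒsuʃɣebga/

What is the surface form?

[ureʃsuʒɣebga]

/ʒ/ before /s/ (voiceless) → [ʃ]
/ʃ/ before /ɣ/ (voiced) → [ʒ]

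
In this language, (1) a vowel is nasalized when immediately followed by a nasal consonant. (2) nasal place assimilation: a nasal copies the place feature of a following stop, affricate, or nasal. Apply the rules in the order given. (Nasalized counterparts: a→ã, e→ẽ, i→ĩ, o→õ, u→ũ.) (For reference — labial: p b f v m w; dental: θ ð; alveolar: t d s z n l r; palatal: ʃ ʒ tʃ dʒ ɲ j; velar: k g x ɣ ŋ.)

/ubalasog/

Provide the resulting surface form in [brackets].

[ubalasog]

Rule 1: no segment meets the rule's conditions; no change.
After rule 1: ubalasog
Rule 2: no segment meets the rule's conditions; no change.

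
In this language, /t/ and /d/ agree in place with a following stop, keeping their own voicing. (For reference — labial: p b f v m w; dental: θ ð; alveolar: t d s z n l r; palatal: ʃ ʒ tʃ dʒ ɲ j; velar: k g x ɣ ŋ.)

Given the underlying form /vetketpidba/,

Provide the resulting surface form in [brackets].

/t/ before /k/ (velar) → [k]
/t/ before /p/ (labial) → [p]
/d/ before /b/ (labial) → [b]

[vekkeppibba]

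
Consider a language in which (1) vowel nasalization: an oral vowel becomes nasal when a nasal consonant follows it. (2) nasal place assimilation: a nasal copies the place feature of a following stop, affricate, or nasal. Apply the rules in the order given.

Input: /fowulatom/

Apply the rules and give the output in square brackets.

[fowulatõm]

Rule 1: /o/ before nasal /m/ → [õ]
After rule 1: fowulatõm
Rule 2: no segment meets the rule's conditions; no change.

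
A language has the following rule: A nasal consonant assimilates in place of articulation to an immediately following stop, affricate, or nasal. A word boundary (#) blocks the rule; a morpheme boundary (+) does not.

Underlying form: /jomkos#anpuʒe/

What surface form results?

/m/ before /k/ (velar) → [ŋ]
/n/ before /p/ (labial) → [m]

[joŋkos#ampuʒe]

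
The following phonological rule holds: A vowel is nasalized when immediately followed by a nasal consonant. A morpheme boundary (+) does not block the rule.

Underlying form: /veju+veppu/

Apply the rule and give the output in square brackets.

[veju+veppu]

no segment meets the rule's conditions; no change.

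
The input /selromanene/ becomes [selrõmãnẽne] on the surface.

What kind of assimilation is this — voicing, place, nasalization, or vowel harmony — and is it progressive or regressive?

nasalization, regressive

/o/→[õ] /a/→[ã] /e/→[ẽ].
Each target copies a feature from the following segment, so the direction is regressive.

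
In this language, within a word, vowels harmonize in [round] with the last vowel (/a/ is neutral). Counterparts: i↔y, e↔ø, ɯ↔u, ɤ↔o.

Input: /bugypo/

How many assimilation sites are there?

0

No segment meets the rule's conditions.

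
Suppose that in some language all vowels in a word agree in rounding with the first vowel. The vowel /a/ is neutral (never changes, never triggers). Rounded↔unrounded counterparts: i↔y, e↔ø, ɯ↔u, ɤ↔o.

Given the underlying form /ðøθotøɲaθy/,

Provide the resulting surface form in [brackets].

[ðøθotøɲaθy]

no segment meets the rule's conditions; no change.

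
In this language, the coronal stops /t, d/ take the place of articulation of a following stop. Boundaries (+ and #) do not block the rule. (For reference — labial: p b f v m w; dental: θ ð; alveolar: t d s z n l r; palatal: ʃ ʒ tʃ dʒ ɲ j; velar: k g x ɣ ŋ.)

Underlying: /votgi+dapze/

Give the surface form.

[vokgi+dapze]

/t/ before /g/ (velar) → [k]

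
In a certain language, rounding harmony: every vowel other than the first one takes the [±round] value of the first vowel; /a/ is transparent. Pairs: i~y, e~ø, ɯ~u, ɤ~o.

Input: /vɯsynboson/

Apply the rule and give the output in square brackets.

[vɯsinbɤsɤn]

/y/ harmonizes with /ɯ/ ([-round]) → [i]
/o/ harmonizes with /ɯ/ ([-round]) → [ɤ]
/o/ harmonizes with /ɯ/ ([-round]) → [ɤ]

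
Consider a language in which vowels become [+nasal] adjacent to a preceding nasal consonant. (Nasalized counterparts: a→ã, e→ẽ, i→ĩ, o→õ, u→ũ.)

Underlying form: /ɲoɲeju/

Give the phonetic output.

[ɲõɲẽju]

/o/ after nasal /ɲ/ → [õ]
/e/ after nasal /ɲ/ → [ẽ]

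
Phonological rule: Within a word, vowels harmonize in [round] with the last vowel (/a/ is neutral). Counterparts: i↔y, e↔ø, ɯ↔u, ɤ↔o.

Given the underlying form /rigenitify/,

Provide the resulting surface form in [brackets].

/i/ harmonizes with /y/ ([+round]) → [y]
/e/ harmonizes with /y/ ([+round]) → [ø]
/i/ harmonizes with /y/ ([+round]) → [y]
/i/ harmonizes with /y/ ([+round]) → [y]

[rygønytyfy]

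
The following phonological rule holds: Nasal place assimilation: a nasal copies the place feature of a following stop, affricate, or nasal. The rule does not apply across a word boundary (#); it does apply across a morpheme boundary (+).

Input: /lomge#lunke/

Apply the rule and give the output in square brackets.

/m/ before /g/ (velar) → [ŋ]
/n/ before /k/ (velar) → [ŋ]

[loŋge#luŋke]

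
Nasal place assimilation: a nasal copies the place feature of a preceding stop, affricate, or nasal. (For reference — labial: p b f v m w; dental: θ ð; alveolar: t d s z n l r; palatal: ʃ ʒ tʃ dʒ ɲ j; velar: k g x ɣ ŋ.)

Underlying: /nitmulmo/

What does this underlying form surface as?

/m/ after /t/ (alveolar) → [n]

[nitnulmo]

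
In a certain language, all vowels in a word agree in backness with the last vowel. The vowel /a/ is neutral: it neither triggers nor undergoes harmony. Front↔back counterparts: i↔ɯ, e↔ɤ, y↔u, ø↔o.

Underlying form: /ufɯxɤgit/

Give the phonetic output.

[yfixegit]

/u/ harmonizes with /i/ ([-back]) → [y]
/ɯ/ harmonizes with /i/ ([-back]) → [i]
/ɤ/ harmonizes with /i/ ([-back]) → [e]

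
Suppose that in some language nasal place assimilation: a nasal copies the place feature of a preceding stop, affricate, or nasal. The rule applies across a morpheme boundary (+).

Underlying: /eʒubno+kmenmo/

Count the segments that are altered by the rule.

3

/n/ after /b/ (labial) → [m]
/m/ after /k/ (velar) → [ŋ]
/m/ after /n/ (alveolar) → [n]
3 segments change.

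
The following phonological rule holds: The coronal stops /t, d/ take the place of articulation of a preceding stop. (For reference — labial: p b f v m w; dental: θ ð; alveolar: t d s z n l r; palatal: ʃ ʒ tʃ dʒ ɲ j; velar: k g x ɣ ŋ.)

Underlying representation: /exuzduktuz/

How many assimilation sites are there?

/t/ after /k/ (velar) → [k]
1 segment changes.

1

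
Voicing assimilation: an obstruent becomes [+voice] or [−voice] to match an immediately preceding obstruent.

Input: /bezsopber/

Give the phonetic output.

[bezzopper]

/s/ after /z/ (voiced) → [z]
/b/ after /p/ (voiceless) → [p]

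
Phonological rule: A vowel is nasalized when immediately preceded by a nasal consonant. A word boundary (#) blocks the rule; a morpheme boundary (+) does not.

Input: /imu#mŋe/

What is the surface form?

[imũ#mŋẽ]

/u/ after nasal /m/ → [ũ]
/e/ after nasal /ŋ/ → [ẽ]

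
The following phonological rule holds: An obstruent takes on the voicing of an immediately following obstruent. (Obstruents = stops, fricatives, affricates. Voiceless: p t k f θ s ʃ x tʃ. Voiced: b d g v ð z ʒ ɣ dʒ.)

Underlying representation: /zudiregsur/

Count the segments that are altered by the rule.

/g/ before /s/ (voiceless) → [k]
1 segment changes.

1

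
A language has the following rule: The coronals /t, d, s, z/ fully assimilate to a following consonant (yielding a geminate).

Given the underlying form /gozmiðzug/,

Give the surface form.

/z/ before /m/ → [m] (total assimilation)

[gommiðzug]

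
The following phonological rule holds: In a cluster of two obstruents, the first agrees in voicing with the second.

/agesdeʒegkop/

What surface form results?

[agezdeʒekkop]

/s/ before /d/ (voiced) → [z]
/g/ before /k/ (voiceless) → [k]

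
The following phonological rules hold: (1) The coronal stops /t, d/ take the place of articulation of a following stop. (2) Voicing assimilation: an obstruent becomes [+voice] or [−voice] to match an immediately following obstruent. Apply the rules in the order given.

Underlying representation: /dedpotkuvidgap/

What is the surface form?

[deppokkuviggap]

Rule 1: /d/ before /p/ (labial) → [b]
Rule 1: /t/ before /k/ (velar) → [k]
Rule 1: /d/ before /g/ (velar) → [g]
After rule 1: debpokkuviggap
Rule 2: /b/ before /p/ (voiceless) → [p]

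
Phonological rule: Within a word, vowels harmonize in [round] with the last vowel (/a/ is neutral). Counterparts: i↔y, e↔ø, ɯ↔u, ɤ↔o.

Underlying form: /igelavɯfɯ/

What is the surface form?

no segment meets the rule's conditions; no change.

[igelavɯfɯ]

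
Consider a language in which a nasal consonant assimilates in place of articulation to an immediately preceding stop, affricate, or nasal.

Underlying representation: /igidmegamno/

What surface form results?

/m/ after /d/ (alveolar) → [n]
/n/ after /m/ (labial) → [m]

[igidnegammo]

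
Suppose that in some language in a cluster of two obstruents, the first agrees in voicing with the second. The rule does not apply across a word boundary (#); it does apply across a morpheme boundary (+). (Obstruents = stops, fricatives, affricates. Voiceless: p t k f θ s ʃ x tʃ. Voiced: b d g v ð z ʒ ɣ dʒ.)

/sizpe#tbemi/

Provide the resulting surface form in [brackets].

/z/ before /p/ (voiceless) → [s]
/t/ before /b/ (voiced) → [d]

[sispe#dbemi]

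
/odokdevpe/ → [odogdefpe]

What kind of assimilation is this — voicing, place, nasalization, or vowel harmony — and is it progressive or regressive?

voicing assimilation, regressive

/k/→[g] /v/→[f].
Each target copies a feature from the following segment, so the direction is regressive.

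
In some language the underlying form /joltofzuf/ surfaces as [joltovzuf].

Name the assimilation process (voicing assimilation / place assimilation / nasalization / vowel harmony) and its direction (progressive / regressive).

/f/→[v].
Each target copies a feature from the following segment, so the direction is regressive.

voicing assimilation, regressive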